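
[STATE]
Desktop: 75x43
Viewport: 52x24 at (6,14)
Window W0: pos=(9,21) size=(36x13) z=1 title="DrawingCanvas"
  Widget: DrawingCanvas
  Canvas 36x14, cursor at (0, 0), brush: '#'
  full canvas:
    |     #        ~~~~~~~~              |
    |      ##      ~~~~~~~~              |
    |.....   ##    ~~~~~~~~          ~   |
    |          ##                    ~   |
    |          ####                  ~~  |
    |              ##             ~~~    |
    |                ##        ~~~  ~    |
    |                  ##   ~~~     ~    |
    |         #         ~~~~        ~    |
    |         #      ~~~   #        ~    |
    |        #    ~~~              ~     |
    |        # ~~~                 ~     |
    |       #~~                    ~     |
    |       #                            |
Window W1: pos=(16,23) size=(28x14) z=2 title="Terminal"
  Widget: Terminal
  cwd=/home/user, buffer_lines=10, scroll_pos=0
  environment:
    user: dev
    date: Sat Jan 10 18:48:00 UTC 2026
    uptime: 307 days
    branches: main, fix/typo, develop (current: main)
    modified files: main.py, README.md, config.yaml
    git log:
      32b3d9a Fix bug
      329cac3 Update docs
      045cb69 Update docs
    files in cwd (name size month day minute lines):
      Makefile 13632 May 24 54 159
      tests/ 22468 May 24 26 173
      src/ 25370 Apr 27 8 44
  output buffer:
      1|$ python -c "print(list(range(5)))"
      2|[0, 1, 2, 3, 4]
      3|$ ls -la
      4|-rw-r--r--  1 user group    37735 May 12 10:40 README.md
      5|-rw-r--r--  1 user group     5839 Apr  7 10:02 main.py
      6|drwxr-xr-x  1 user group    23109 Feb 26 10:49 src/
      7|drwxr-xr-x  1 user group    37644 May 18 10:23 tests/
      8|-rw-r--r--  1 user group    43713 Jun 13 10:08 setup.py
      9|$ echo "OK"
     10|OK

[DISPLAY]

                                                    
                                                    
                                                    
                                                    
                                                    
                                                    
                                                    
   ┏━━━━━━━━━━━━━━━━━━━━━━━━━━━━━━━━━━┓             
   ┃ DrawingCanvas                    ┃             
   ┠──────┏━━━━━━━━━━━━━━━━━━━━━━━━━━┓┨             
   ┃+    #┃ Terminal                 ┃┃             
   ┃      ┠──────────────────────────┨┃             
   ┃..... ┃$ python -c "print(list(ra┃┃             
   ┃      ┃[0, 1, 2, 3, 4]           ┃┃             
   ┃      ┃$ ls -la                  ┃┃             
   ┃      ┃-rw-r--r--  1 user group  ┃┃             
   ┃      ┃-rw-r--r--  1 user group  ┃┃             
   ┃      ┃drwxr-xr-x  1 user group  ┃┃             
   ┃      ┃drwxr-xr-x  1 user group  ┃┃             
   ┗━━━━━━┃-rw-r--r--  1 user group  ┃┛             
          ┃$ echo "OK"               ┃              
          ┃OK                        ┃              
          ┗━━━━━━━━━━━━━━━━━━━━━━━━━━┛              
                                                    


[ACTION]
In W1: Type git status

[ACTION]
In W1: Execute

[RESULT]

                                                    
                                                    
                                                    
                                                    
                                                    
                                                    
                                                    
   ┏━━━━━━━━━━━━━━━━━━━━━━━━━━━━━━━━━━┓             
   ┃ DrawingCanvas                    ┃             
   ┠──────┏━━━━━━━━━━━━━━━━━━━━━━━━━━┓┨             
   ┃+    #┃ Terminal                 ┃┃             
   ┃      ┠──────────────────────────┨┃             
   ┃..... ┃$ echo "OK"               ┃┃             
   ┃      ┃OK                        ┃┃             
   ┃      ┃$ git status              ┃┃             
   ┃      ┃On branch main            ┃┃             
   ┃      ┃Changes not staged for com┃┃             
   ┃      ┃                          ┃┃             
   ┃      ┃        modified:   main.p┃┃             
   ┗━━━━━━┃        modified:   README┃┛             
          ┃        modified:   config┃              
          ┃$ █                       ┃              
          ┗━━━━━━━━━━━━━━━━━━━━━━━━━━┛              
                                                    


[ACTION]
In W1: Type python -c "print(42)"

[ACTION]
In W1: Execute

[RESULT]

                                                    
                                                    
                                                    
                                                    
                                                    
                                                    
                                                    
   ┏━━━━━━━━━━━━━━━━━━━━━━━━━━━━━━━━━━┓             
   ┃ DrawingCanvas                    ┃             
   ┠──────┏━━━━━━━━━━━━━━━━━━━━━━━━━━┓┨             
   ┃+    #┃ Terminal                 ┃┃             
   ┃      ┠──────────────────────────┨┃             
   ┃..... ┃$ git status              ┃┃             
   ┃      ┃On branch main            ┃┃             
   ┃      ┃Changes not staged for com┃┃             
   ┃      ┃                          ┃┃             
   ┃      ┃        modified:   main.p┃┃             
   ┃      ┃        modified:   README┃┃             
   ┃      ┃        modified:   config┃┃             
   ┗━━━━━━┃$ python -c "print(42)"   ┃┛             
          ┃42                        ┃              
          ┃$ █                       ┃              
          ┗━━━━━━━━━━━━━━━━━━━━━━━━━━┛              
                                                    


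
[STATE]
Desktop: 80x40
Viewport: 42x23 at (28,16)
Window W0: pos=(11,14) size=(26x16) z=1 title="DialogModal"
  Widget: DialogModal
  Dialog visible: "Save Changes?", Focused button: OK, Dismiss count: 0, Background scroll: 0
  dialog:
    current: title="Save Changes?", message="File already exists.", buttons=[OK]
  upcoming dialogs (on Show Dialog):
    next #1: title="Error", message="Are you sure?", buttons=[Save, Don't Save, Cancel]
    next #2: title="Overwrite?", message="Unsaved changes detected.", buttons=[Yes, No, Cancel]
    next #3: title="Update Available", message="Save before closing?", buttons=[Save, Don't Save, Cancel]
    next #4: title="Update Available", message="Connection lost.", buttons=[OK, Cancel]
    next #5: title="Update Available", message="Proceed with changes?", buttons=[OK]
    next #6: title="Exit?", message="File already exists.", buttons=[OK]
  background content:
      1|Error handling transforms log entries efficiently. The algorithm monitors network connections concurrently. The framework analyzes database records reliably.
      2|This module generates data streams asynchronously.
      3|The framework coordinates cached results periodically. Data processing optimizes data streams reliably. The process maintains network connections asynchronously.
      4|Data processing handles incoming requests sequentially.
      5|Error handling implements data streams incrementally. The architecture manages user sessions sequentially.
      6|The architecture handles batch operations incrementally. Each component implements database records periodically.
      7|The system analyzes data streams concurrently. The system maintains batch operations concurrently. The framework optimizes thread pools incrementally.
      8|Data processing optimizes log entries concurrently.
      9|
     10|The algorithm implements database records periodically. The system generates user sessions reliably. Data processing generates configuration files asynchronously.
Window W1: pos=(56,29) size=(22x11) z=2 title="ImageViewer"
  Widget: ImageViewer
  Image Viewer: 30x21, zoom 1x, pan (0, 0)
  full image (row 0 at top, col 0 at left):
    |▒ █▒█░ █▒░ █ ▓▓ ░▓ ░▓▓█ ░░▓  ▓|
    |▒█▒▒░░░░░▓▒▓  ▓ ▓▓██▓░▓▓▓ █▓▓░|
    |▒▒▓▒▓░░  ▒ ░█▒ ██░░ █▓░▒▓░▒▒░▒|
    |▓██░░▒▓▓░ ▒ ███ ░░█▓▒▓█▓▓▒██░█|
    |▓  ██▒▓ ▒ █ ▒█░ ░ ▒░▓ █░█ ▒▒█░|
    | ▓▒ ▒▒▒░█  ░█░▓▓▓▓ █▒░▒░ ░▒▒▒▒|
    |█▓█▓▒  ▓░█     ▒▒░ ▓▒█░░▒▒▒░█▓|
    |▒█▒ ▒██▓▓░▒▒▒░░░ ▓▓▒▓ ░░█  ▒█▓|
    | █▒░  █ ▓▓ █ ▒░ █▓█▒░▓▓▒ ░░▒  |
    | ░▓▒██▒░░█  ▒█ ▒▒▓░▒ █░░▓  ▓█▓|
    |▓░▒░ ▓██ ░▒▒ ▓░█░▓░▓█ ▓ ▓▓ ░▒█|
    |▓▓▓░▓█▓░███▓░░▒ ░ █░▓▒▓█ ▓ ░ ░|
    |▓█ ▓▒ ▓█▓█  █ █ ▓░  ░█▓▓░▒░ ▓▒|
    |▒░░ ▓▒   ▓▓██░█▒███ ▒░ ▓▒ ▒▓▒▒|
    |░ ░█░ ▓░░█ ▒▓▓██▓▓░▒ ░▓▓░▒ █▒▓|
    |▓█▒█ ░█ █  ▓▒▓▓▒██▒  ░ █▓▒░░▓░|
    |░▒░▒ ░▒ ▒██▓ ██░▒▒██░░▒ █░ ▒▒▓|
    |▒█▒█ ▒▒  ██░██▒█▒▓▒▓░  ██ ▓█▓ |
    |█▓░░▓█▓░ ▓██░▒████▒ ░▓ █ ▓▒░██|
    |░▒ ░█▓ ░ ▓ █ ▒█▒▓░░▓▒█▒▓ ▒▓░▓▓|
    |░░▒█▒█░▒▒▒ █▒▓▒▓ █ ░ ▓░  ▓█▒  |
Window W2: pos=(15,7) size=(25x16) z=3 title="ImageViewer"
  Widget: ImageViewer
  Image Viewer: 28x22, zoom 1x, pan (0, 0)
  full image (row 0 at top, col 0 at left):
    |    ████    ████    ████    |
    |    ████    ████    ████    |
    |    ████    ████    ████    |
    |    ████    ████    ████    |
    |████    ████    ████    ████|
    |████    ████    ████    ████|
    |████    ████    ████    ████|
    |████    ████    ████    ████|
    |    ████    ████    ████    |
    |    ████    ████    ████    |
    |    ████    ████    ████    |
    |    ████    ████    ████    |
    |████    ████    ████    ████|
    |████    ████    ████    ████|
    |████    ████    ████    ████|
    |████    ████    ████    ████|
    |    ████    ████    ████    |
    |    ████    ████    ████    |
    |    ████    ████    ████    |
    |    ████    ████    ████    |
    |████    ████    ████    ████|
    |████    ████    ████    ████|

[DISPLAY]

    ████   ┃                              
    ████   ┃                              
████    ███┃                              
████    ███┃                              
████    ███┃                              
████    ███┃                              
━━━━━━━━━━━┛                              
     │ta┃                                 
─────┘ze┃                                 
        ┃                                 
plements┃                                 
        ┃                                 
        ┃                                 
━━━━━━━━┛                   ┏━━━━━━━━━━━━━
                            ┃ ImageViewer 
                            ┠─────────────
                            ┃▒ █▒█░ █▒░ █ 
                            ┃▒█▒▒░░░░░▓▒▓ 
                            ┃▒▒▓▒▓░░  ▒ ░█
                            ┃▓██░░▒▓▓░ ▒ █
                            ┃▓  ██▒▓ ▒ █ ▒
                            ┃ ▓▒ ▒▒▒░█  ░█
                            ┃█▓█▓▒  ▓░█   


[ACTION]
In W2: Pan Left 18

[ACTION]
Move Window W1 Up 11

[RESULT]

    ████   ┃                              
    ████   ┃                              
████    ███┃                ┏━━━━━━━━━━━━━
████    ███┃                ┃ ImageViewer 
████    ███┃                ┠─────────────
████    ███┃                ┃▒ █▒█░ █▒░ █ 
━━━━━━━━━━━┛                ┃▒█▒▒░░░░░▓▒▓ 
     │ta┃                   ┃▒▒▓▒▓░░  ▒ ░█
─────┘ze┃                   ┃▓██░░▒▓▓░ ▒ █
        ┃                   ┃▓  ██▒▓ ▒ █ ▒
plements┃                   ┃ ▓▒ ▒▒▒░█  ░█
        ┃                   ┃█▓█▓▒  ▓░█   
        ┃                   ┗━━━━━━━━━━━━━
━━━━━━━━┛                                 
                                          
                                          
                                          
                                          
                                          
                                          
                                          
                                          
                                          


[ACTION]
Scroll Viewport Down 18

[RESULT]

    ████   ┃                              
████    ███┃                ┏━━━━━━━━━━━━━
████    ███┃                ┃ ImageViewer 
████    ███┃                ┠─────────────
████    ███┃                ┃▒ █▒█░ █▒░ █ 
━━━━━━━━━━━┛                ┃▒█▒▒░░░░░▓▒▓ 
     │ta┃                   ┃▒▒▓▒▓░░  ▒ ░█
─────┘ze┃                   ┃▓██░░▒▓▓░ ▒ █
        ┃                   ┃▓  ██▒▓ ▒ █ ▒
plements┃                   ┃ ▓▒ ▒▒▒░█  ░█
        ┃                   ┃█▓█▓▒  ▓░█   
        ┃                   ┗━━━━━━━━━━━━━
━━━━━━━━┛                                 
                                          
                                          
                                          
                                          
                                          
                                          
                                          
                                          
                                          
                                          


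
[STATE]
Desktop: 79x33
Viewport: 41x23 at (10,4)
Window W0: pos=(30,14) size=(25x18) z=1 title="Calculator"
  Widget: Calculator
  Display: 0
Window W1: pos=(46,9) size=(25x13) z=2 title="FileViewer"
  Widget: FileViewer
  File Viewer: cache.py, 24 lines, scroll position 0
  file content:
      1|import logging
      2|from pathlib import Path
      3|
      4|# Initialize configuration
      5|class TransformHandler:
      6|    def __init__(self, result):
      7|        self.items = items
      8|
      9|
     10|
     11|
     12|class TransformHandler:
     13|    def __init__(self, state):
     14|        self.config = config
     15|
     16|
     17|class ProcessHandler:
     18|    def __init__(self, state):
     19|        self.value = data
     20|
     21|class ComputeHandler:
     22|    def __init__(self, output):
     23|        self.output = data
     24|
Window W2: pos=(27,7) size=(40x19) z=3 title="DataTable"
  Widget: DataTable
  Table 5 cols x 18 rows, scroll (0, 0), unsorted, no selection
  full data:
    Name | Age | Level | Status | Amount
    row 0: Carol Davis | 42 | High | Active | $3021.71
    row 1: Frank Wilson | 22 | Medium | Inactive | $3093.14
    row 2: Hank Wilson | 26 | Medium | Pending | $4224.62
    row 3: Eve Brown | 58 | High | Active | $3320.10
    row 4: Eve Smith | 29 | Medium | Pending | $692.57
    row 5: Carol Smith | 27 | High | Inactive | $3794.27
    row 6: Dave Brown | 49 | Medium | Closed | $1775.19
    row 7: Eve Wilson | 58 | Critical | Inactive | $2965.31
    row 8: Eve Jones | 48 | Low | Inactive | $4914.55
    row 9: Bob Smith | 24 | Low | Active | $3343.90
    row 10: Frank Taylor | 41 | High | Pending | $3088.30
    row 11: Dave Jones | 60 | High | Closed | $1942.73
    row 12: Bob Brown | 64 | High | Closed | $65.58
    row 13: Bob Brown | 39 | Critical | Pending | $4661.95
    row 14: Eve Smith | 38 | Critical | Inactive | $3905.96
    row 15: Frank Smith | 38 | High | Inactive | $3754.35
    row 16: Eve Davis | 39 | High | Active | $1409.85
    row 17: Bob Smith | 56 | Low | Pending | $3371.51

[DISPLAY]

                                         
                                         
                                         
                 ┏━━━━━━━━━━━━━━━━━━━━━━━
                 ┃ DataTable             
                 ┠───────────────────────
                 ┃Name        │Age│Level 
                 ┃────────────┼───┼──────
                 ┃Carol Davis │42 │High  
                 ┃Frank Wilson│22 │Medium
                 ┃Hank Wilson │26 │Medium
                 ┃Eve Brown   │58 │High  
                 ┃Eve Smith   │29 │Medium
                 ┃Carol Smith │27 │High  
                 ┃Dave Brown  │49 │Medium
                 ┃Eve Wilson  │58 │Critic
                 ┃Eve Jones   │48 │Low   
                 ┃Bob Smith   │24 │Low   
                 ┃Frank Taylor│41 │High  
                 ┃Dave Jones  │60 │High  
                 ┃Bob Brown   │64 │High  
                 ┗━━━━━━━━━━━━━━━━━━━━━━━
                    ┃├───┼───┼───┼───┤   


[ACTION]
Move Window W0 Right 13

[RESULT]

                                         
                                         
                                         
                 ┏━━━━━━━━━━━━━━━━━━━━━━━
                 ┃ DataTable             
                 ┠───────────────────────
                 ┃Name        │Age│Level 
                 ┃────────────┼───┼──────
                 ┃Carol Davis │42 │High  
                 ┃Frank Wilson│22 │Medium
                 ┃Hank Wilson │26 │Medium
                 ┃Eve Brown   │58 │High  
                 ┃Eve Smith   │29 │Medium
                 ┃Carol Smith │27 │High  
                 ┃Dave Brown  │49 │Medium
                 ┃Eve Wilson  │58 │Critic
                 ┃Eve Jones   │48 │Low   
                 ┃Bob Smith   │24 │Low   
                 ┃Frank Taylor│41 │High  
                 ┃Dave Jones  │60 │High  
                 ┃Bob Brown   │64 │High  
                 ┗━━━━━━━━━━━━━━━━━━━━━━━
                                 ┃├───┼──


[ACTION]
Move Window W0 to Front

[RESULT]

                                         
                                         
                                         
                 ┏━━━━━━━━━━━━━━━━━━━━━━━
                 ┃ DataTable             
                 ┠───────────────────────
                 ┃Name        │Age│Level 
                 ┃────────────┼───┼──────
                 ┃Carol Davis │42 │High  
                 ┃Frank Wilson│22 │Medium
                 ┃Hank Wilson │26┏━━━━━━━
                 ┃Eve Brown   │58┃ Calcul
                 ┃Eve Smith   │29┠───────
                 ┃Carol Smith │27┃       
                 ┃Dave Brown  │49┃┌───┬──
                 ┃Eve Wilson  │58┃│ 7 │ 8
                 ┃Eve Jones   │48┃├───┼──
                 ┃Bob Smith   │24┃│ 4 │ 5
                 ┃Frank Taylor│41┃├───┼──
                 ┃Dave Jones  │60┃│ 1 │ 2
                 ┃Bob Brown   │64┃├───┼──
                 ┗━━━━━━━━━━━━━━━┃│ 0 │ .
                                 ┃├───┼──


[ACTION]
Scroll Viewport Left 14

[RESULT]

                                         
                                         
                                         
                           ┏━━━━━━━━━━━━━
                           ┃ DataTable   
                           ┠─────────────
                           ┃Name        │
                           ┃────────────┼
                           ┃Carol Davis │
                           ┃Frank Wilson│
                           ┃Hank Wilson │
                           ┃Eve Brown   │
                           ┃Eve Smith   │
                           ┃Carol Smith │
                           ┃Dave Brown  │
                           ┃Eve Wilson  │
                           ┃Eve Jones   │
                           ┃Bob Smith   │
                           ┃Frank Taylor│
                           ┃Dave Jones  │
                           ┃Bob Brown   │
                           ┗━━━━━━━━━━━━━
                                         


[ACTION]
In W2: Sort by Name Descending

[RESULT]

                                         
                                         
                                         
                           ┏━━━━━━━━━━━━━
                           ┃ DataTable   
                           ┠─────────────
                           ┃Name       ▼│
                           ┃────────────┼
                           ┃Hank Wilson │
                           ┃Frank Wilson│
                           ┃Frank Taylor│
                           ┃Frank Smith │
                           ┃Eve Wilson  │
                           ┃Eve Smith   │
                           ┃Eve Smith   │
                           ┃Eve Jones   │
                           ┃Eve Davis   │
                           ┃Eve Brown   │
                           ┃Dave Jones  │
                           ┃Dave Brown  │
                           ┃Carol Smith │
                           ┗━━━━━━━━━━━━━
                                         


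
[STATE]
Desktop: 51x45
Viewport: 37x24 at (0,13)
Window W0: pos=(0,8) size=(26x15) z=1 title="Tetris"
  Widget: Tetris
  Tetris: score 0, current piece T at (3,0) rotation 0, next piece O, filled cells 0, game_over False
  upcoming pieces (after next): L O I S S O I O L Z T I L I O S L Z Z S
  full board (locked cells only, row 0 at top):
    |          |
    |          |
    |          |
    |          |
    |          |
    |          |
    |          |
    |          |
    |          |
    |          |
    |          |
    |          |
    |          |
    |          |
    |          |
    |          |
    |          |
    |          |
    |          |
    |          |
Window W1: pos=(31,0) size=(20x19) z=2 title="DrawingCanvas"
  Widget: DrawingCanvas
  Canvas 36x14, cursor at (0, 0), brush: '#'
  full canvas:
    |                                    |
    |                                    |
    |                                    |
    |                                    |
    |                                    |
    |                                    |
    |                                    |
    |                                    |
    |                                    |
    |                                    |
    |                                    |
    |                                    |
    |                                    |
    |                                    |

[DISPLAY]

┃          │▓▓           ┃     ┃     
┃          │             ┃     ┃     
┃          │             ┃     ┃     
┃          │             ┃     ┃     
┃          │Score:       ┃     ┃     
┃          │0            ┃     ┗━━━━━
┃          │             ┃           
┃          │             ┃           
┃          │             ┃           
┗━━━━━━━━━━━━━━━━━━━━━━━━┛           
                                     
                                     
                                     
                                     
                                     
                                     
                                     
                                     
                                     
                                     
                                     
                                     
                                     
                                     


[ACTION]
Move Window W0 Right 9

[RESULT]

         ┃          │▓▓        ┃     
         ┃          │          ┃     
         ┃          │          ┃     
         ┃          │          ┃     
         ┃          │Score:    ┃     
         ┃          │0         ┗━━━━━
         ┃          │             ┃  
         ┃          │             ┃  
         ┃          │             ┃  
         ┗━━━━━━━━━━━━━━━━━━━━━━━━┛  
                                     
                                     
                                     
                                     
                                     
                                     
                                     
                                     
                                     
                                     
                                     
                                     
                                     
                                     


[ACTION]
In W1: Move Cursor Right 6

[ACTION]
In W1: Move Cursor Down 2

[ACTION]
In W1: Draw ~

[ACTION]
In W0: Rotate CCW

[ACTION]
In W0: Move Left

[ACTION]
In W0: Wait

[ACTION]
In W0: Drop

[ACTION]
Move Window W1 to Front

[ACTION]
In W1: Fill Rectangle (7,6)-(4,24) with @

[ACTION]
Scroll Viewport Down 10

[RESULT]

         ┃          │             ┃  
         ┗━━━━━━━━━━━━━━━━━━━━━━━━┛  
                                     
                                     
                                     
                                     
                                     
                                     
                                     
                                     
                                     
                                     
                                     
                                     
                                     
                                     
                                     
                                     
                                     
                                     
                                     
                                     
                                     
                                     


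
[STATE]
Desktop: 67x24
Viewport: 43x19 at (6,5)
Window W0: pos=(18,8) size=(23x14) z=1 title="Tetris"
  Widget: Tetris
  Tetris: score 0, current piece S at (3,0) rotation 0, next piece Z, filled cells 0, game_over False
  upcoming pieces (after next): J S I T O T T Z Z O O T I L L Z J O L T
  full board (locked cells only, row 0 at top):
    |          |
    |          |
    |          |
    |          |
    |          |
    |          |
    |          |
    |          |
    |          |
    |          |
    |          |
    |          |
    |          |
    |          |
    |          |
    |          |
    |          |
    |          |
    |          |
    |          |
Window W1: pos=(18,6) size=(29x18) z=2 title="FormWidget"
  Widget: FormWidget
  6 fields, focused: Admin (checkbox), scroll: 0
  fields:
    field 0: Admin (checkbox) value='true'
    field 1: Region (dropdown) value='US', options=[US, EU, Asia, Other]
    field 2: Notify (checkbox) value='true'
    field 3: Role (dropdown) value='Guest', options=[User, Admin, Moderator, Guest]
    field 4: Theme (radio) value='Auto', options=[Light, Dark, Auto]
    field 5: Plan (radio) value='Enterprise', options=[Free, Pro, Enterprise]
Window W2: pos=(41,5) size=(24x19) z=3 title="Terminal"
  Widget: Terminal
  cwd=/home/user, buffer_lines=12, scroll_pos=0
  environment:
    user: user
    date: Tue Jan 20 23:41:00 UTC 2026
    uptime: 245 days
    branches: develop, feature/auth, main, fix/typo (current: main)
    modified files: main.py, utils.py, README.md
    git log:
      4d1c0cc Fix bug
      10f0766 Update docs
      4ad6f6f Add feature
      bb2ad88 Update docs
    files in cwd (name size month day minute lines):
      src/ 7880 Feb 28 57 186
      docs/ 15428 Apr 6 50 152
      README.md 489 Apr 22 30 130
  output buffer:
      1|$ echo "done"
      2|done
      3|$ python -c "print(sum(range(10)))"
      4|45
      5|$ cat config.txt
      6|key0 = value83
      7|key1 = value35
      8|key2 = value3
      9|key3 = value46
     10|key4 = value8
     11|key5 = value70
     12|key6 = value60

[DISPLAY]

                                   ┏━━━━━━━
            ┏━━━━━━━━━━━━━━━━━━━━━━┃ Termin
            ┃ FormWidget           ┠───────
            ┠──────────────────────┃$ echo 
            ┃> Admin:      [x]     ┃done   
            ┃  Region:     [US     ┃$ pytho
            ┃  Notify:     [x]     ┃45     
            ┃  Role:       [Guest  ┃$ cat c
            ┃  Theme:      ( ) Ligh┃key0 = 
            ┃  Plan:       ( ) Free┃key1 = 
            ┃                      ┃key2 = 
            ┃                      ┃key3 = 
            ┃                      ┃key4 = 
            ┃                      ┃key5 = 
            ┃                      ┃key6 = 
            ┃                      ┃$ █    
            ┃                      ┃       
            ┃                      ┃       
            ┗━━━━━━━━━━━━━━━━━━━━━━┗━━━━━━━


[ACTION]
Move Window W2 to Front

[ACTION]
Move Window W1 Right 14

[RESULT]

                                   ┏━━━━━━━
                          ┏━━━━━━━━┃ Termin
                          ┃ FormWid┠───────
            ┏━━━━━━━━━━━━━┠────────┃$ echo 
            ┃ Tetris      ┃> Admin:┃done   
            ┠─────────────┃  Region┃$ pytho
            ┃          │Ne┃  Notify┃45     
            ┃          │▓▓┃  Role: ┃$ cat c
            ┃          │ ▓┃  Theme:┃key0 = 
            ┃          │  ┃  Plan: ┃key1 = 
            ┃          │  ┃        ┃key2 = 
            ┃          │  ┃        ┃key3 = 
            ┃          │Sc┃        ┃key4 = 
            ┃          │0 ┃        ┃key5 = 
            ┃          │  ┃        ┃key6 = 
            ┃          │  ┃        ┃$ █    
            ┗━━━━━━━━━━━━━┃        ┃       
                          ┃        ┃       
                          ┗━━━━━━━━┗━━━━━━━


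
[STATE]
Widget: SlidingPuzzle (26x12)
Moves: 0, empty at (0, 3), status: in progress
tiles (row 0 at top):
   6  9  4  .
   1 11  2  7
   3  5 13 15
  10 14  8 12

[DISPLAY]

┌────┬────┬────┬────┐     
│  6 │  9 │  4 │    │     
├────┼────┼────┼────┤     
│  1 │ 11 │  2 │  7 │     
├────┼────┼────┼────┤     
│  3 │  5 │ 13 │ 15 │     
├────┼────┼────┼────┤     
│ 10 │ 14 │  8 │ 12 │     
└────┴────┴────┴────┘     
Moves: 0                  
                          
                          


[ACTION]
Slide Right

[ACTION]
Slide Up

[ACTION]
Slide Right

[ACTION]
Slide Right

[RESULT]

┌────┬────┬────┬────┐     
│  6 │  9 │  2 │  4 │     
├────┼────┼────┼────┤     
│    │  1 │ 11 │  7 │     
├────┼────┼────┼────┤     
│  3 │  5 │ 13 │ 15 │     
├────┼────┼────┼────┤     
│ 10 │ 14 │  8 │ 12 │     
└────┴────┴────┴────┘     
Moves: 4                  
                          
                          


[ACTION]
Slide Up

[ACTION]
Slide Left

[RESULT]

┌────┬────┬────┬────┐     
│  6 │  9 │  2 │  4 │     
├────┼────┼────┼────┤     
│  3 │  1 │ 11 │  7 │     
├────┼────┼────┼────┤     
│  5 │    │ 13 │ 15 │     
├────┼────┼────┼────┤     
│ 10 │ 14 │  8 │ 12 │     
└────┴────┴────┴────┘     
Moves: 6                  
                          
                          


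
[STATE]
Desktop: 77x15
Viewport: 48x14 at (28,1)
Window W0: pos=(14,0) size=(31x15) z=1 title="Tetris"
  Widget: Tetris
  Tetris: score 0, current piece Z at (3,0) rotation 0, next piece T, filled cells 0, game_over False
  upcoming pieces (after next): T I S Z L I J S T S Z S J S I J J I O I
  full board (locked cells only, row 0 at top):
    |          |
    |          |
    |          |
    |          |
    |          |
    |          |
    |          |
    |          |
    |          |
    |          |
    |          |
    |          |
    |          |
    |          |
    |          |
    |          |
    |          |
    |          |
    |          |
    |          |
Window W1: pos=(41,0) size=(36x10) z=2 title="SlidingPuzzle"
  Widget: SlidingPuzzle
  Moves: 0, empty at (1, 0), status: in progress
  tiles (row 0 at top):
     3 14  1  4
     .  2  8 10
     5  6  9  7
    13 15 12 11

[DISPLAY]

             ┃ SlidingPuzzle                    
─────────────┠──────────────────────────────────
xt:          ┃┌────┬────┬────┬────┐             
             ┃│  3 │ 14 │  1 │  4 │             
▒            ┃├────┼────┼────┼────┤             
             ┃│    │  2 │  8 │ 10 │             
             ┃├────┼────┼────┼────┤             
             ┃│  5 │  6 │  9 │  7 │             
ore:         ┗━━━━━━━━━━━━━━━━━━━━━━━━━━━━━━━━━━
                ┃                               
                ┃                               
                ┃                               
                ┃                               
━━━━━━━━━━━━━━━━┛                               


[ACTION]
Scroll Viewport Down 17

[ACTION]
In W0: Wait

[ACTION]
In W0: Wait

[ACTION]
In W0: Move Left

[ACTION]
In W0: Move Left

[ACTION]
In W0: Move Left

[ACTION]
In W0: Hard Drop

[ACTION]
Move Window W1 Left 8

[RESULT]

     ┃ SlidingPuzzle                    ┃       
─────┠──────────────────────────────────┨       
xt:  ┃┌────┬────┬────┬────┐             ┃       
     ┃│  3 │ 14 │  1 │  4 │             ┃       
▒    ┃├────┼────┼────┼────┤             ┃       
     ┃│    │  2 │  8 │ 10 │             ┃       
     ┃├────┼────┼────┼────┤             ┃       
     ┃│  5 │  6 │  9 │  7 │             ┃       
ore: ┗━━━━━━━━━━━━━━━━━━━━━━━━━━━━━━━━━━┛       
                ┃                               
                ┃                               
                ┃                               
                ┃                               
━━━━━━━━━━━━━━━━┛                               


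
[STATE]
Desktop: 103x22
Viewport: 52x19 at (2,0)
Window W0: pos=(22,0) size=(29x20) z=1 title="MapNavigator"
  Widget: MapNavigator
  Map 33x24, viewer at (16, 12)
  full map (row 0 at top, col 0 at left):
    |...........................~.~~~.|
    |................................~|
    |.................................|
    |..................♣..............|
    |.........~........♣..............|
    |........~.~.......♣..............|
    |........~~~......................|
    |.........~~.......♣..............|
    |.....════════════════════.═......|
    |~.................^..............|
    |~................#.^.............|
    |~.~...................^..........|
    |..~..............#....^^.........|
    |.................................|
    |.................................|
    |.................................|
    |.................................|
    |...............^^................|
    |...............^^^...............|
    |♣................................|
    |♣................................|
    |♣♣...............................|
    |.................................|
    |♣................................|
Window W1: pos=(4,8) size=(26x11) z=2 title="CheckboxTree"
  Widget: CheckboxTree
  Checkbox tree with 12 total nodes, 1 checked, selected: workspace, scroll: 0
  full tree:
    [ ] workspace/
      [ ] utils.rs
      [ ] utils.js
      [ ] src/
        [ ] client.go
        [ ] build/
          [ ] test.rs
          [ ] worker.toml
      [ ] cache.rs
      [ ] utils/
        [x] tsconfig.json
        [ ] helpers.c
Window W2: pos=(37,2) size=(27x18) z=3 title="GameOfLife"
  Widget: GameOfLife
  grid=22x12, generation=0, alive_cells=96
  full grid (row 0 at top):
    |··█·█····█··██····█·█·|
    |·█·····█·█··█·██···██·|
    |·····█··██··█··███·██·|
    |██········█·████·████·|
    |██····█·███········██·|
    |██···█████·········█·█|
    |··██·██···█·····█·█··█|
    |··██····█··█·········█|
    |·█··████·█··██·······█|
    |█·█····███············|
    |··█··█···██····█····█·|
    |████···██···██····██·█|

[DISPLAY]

                    ┏━━━━━━━━━━━━━━━━━━━━━━━━━━━┓   
                    ┃ MapNavigator              ┃   
                    ┠──────────────┏━━━━━━━━━━━━━━━━
                    ┃......~.......┃ GameOfLife     
                    ┃.....~.~......┠────────────────
                    ┃.....~~~......┃Gen: 0          
                    ┃......~~......┃··█·█····█··██··
                    ┃..════════════┃·█·····█·█··█·██
  ┏━━━━━━━━━━━━━━━━━━━━━━━━┓.......┃·····█··██··█··█
  ┃ CheckboxTree           ┃.......┃██········█·████
  ┠────────────────────────┨.......┃██····█·███·····
  ┃>[-] workspace/         ┃......@┃██···█████······
  ┃   [ ] utils.rs         ┃.......┃··██·██···█·····
  ┃   [ ] utils.js         ┃.......┃··██····█··█····
  ┃   [ ] src/             ┃.......┃·█··████·█··██··
  ┃     [ ] client.go      ┃.......┃█·█····███······
  ┃     [ ] build/         ┃.....^^┃··█··█···██····█
  ┃       [ ] test.rs      ┃.....^^┃████···██···██··
  ┗━━━━━━━━━━━━━━━━━━━━━━━━┛.......┃                


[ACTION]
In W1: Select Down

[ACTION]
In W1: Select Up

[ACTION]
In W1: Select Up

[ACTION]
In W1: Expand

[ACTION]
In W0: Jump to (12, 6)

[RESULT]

                    ┏━━━━━━━━━━━━━━━━━━━━━━━━━━━┓   
                    ┃ MapNavigator              ┃   
                    ┠──────────────┏━━━━━━━━━━━━━━━━
                    ┃              ┃ GameOfLife     
                    ┃              ┠────────────────
                    ┃ .............┃Gen: 0          
                    ┃ .............┃··█·█····█··██··
                    ┃ .............┃·█·····█·█··█·██
  ┏━━━━━━━━━━━━━━━━━━━━━━━━┓.......┃·····█··██··█··█
  ┃ CheckboxTree           ┃...~...┃██········█·████
  ┠────────────────────────┨..~.~..┃██····█·███·····
  ┃>[-] workspace/         ┃..~~~.@┃██···█████······
  ┃   [ ] utils.rs         ┃...~~..┃··██·██···█·····
  ┃   [ ] utils.js         ┃═══════┃··██····█··█····
  ┃   [ ] src/             ┃.......┃·█··████·█··██··
  ┃     [ ] client.go      ┃.......┃█·█····███······
  ┃     [ ] build/         ┃.......┃··█··█···██····█
  ┃       [ ] test.rs      ┃.......┃████···██···██··
  ┗━━━━━━━━━━━━━━━━━━━━━━━━┛.......┃                
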